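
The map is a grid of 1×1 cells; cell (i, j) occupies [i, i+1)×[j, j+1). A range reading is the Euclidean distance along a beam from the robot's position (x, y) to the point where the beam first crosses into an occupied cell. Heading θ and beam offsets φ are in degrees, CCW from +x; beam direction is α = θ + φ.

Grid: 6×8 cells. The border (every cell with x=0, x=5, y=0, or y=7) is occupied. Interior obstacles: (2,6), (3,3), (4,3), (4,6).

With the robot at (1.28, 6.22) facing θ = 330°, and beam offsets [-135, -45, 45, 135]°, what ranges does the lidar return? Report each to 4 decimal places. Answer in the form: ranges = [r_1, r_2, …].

beam 1: φ=-135°, α=195°
  dir = (cos 195°, sin 195°) = (-0.9659, -0.2588); from cell (1,6)
  next x-line at t=0.2899, next y-line at t=0.8500; Δt_x=1.0353, Δt_y=3.8637
    x: enter (0,6) at t=0.2899 ← occupied
  → r_1 = 0.2899
beam 2: φ=-45°, α=285°
  dir = (cos 285°, sin 285°) = (0.2588, -0.9659); from cell (1,6)
  next x-line at t=2.7819, next y-line at t=0.2278; Δt_x=3.8637, Δt_y=1.0353
    y: enter (1,5) at t=0.2278
    y: enter (1,4) at t=1.2630
    y: enter (1,3) at t=2.2983
    x: enter (2,3) at t=2.7819
    y: enter (2,2) at t=3.3336
    y: enter (2,1) at t=4.3689
    y: enter (2,0) at t=5.4041 ← occupied
  → r_2 = 5.4041
beam 3: φ=45°, α=15°
  dir = (cos 15°, sin 15°) = (0.9659, 0.2588); from cell (1,6)
  next x-line at t=0.7454, next y-line at t=3.0137; Δt_x=1.0353, Δt_y=3.8637
    x: enter (2,6) at t=0.7454 ← occupied
  → r_3 = 0.7454
beam 4: φ=135°, α=105°
  dir = (cos 105°, sin 105°) = (-0.2588, 0.9659); from cell (1,6)
  next x-line at t=1.0818, next y-line at t=0.8075; Δt_x=3.8637, Δt_y=1.0353
    y: enter (1,7) at t=0.8075 ← occupied
  → r_4 = 0.8075

ranges = [0.2899, 5.4041, 0.7454, 0.8075]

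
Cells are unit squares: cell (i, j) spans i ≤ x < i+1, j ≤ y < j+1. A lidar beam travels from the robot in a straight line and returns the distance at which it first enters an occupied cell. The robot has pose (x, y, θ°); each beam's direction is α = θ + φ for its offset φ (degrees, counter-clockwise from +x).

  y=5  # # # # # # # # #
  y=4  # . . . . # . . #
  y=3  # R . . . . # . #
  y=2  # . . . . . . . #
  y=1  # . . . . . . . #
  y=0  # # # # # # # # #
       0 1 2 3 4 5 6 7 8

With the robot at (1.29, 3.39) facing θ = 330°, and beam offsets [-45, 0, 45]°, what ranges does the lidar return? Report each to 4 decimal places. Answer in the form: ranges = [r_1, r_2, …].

beam 1: φ=-45°, α=285°
  dir = (cos 285°, sin 285°) = (0.2588, -0.9659); from cell (1,3)
  next x-line at t=2.7432, next y-line at t=0.4038; Δt_x=3.8637, Δt_y=1.0353
    y: enter (1,2) at t=0.4038
    y: enter (1,1) at t=1.4390
    y: enter (1,0) at t=2.4743 ← occupied
  → r_1 = 2.4743
beam 2: φ=0°, α=330°
  dir = (cos 330°, sin 330°) = (0.8660, -0.5000); from cell (1,3)
  next x-line at t=0.8198, next y-line at t=0.7800; Δt_x=1.1547, Δt_y=2.0000
    y: enter (1,2) at t=0.7800
    x: enter (2,2) at t=0.8198
    x: enter (3,2) at t=1.9745
    y: enter (3,1) at t=2.7800
    x: enter (4,1) at t=3.1292
    x: enter (5,1) at t=4.2839
    y: enter (5,0) at t=4.7800 ← occupied
  → r_2 = 4.7800
beam 3: φ=45°, α=15°
  dir = (cos 15°, sin 15°) = (0.9659, 0.2588); from cell (1,3)
  next x-line at t=0.7350, next y-line at t=2.3569; Δt_x=1.0353, Δt_y=3.8637
    x: enter (2,3) at t=0.7350
    x: enter (3,3) at t=1.7703
    y: enter (3,4) at t=2.3569
    x: enter (4,4) at t=2.8056
    x: enter (5,4) at t=3.8409 ← occupied
  → r_3 = 3.8409

ranges = [2.4743, 4.7800, 3.8409]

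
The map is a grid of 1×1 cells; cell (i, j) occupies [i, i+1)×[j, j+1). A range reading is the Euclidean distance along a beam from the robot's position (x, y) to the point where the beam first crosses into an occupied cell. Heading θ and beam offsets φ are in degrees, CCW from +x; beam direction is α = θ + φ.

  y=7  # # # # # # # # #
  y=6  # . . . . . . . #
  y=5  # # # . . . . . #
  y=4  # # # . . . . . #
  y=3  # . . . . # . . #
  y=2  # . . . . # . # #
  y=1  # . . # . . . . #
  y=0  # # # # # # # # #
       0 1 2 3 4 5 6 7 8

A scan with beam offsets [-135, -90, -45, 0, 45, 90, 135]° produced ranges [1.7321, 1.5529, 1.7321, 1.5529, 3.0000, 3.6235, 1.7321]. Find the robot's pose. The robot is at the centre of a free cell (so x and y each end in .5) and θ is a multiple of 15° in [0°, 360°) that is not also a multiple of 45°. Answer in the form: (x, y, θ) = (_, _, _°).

Candidates: 34 free-cell centres × 16 headings = 544 poses. Raycast each; keep the one whose scan matches to 4 dp.
  (1.5, 2.5, 240°): beam 1 = 1.5529 ≠ 1.7321 ✗
  (7.5, 3.5, 150°): beam 1 = 0.5176 ≠ 1.7321 ✗
  (1.5, 3.5, 195°): beam 1 = 0.5774 ≠ 1.7321 ✗
  (1.5, 2.5, 330°): beam 1 = 0.5176 ≠ 1.7321 ✗
  …
  (6.5, 5.5, 105°): r_1=1.7321, r_2=1.5529, r_3=1.7321, r_4=1.5529, r_5=3.0000, r_6=3.6235, r_7=1.7321 — all match ✓
No second candidate reproduces the full scan.

(x, y, θ) = (6.5, 5.5, 105°)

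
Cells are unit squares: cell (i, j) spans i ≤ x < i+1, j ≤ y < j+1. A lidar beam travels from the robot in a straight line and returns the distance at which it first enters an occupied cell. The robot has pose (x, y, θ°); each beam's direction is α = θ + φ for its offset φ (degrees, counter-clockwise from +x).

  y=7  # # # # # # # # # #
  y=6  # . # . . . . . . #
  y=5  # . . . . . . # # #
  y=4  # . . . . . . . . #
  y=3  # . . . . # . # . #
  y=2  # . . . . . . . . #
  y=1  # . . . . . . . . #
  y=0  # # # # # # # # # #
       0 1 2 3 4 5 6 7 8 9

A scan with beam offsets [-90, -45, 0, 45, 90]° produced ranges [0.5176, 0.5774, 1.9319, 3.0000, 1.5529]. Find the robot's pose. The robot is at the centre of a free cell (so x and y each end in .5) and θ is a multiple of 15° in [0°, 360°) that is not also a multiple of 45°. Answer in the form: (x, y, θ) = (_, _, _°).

The pose lattice has 43·16 = 688 candidates. Test each by forward raycasting.
  (1.5, 2.5, 165°): beam 1 = 3.6235 ≠ 0.5176 ✗
  (1.5, 4.5, 30°): beam 1 = 4.0415 ≠ 0.5176 ✗
  (2.5, 4.5, 105°): beam 1 = 4.6587 ≠ 0.5176 ✗
  (5.5, 6.5, 285°): beam 1 = 4.6587 ≠ 0.5176 ✗
  …
  (7.5, 2.5, 165°): r_1=0.5176, r_2=0.5774, r_3=1.9319, r_4=3.0000, r_5=1.5529 — all match ✓
Unique over the lattice → pose = (7.5, 2.5, 165°).

(x, y, θ) = (7.5, 2.5, 165°)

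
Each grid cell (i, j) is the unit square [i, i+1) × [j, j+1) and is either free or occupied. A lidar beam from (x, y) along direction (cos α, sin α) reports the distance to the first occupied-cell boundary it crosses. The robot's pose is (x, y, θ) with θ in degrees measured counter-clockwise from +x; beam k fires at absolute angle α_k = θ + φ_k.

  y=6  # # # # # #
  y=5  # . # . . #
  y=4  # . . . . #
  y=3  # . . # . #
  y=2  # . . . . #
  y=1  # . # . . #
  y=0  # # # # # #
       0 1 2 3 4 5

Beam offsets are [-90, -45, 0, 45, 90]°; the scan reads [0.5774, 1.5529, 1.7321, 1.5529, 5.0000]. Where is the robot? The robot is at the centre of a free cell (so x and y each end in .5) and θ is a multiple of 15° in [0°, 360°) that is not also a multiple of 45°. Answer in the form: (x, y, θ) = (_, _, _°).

The pose lattice has 17·16 = 272 candidates. Test each by forward raycasting.
  (4.5, 3.5, 330°): beam 1 = 2.8868 ≠ 0.5774 ✗
  (1.5, 4.5, 330°): beam 1 = 1.0000 ≠ 0.5774 ✗
  (4.5, 1.5, 240°): beam 1 = 4.0415 ≠ 0.5774 ✗
  (4.5, 5.5, 240°): beam 1 = 1.0000 ≠ 0.5774 ✗
  (1.5, 4.5, 165°): beam 1 = 1.5529 ≠ 0.5774 ✗
  …
  (3.5, 1.5, 30°): r_1=0.5774, r_2=1.5529, r_3=1.7321, r_4=1.5529, r_5=5.0000 — all match ✓
Unique over the lattice → pose = (3.5, 1.5, 30°).

(x, y, θ) = (3.5, 1.5, 30°)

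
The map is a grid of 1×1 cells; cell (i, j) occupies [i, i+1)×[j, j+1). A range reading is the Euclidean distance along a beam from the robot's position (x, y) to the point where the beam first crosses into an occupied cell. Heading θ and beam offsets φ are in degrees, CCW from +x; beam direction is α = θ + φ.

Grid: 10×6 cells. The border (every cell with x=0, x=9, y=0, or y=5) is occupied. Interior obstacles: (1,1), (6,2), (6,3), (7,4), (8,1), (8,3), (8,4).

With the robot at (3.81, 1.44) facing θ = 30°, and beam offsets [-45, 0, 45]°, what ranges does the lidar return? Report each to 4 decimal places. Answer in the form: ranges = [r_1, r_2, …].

ranges = [1.7000, 2.5288, 3.6856]

beam 1: φ=-45°, α=345°
  cosα=0.9659 sinα=-0.2588 | (3,1) | tMaxX 0.1967 tMaxY 1.7000 | tΔX 1.0353 tΔY 3.8637
    t=0.1967 [x] (4,1)
    t=1.2320 [x] (5,1)
    t=1.7000 [y] (5,0) — stop
  → r_1 = 1.7000
beam 2: φ=0°, α=30°
  cosα=0.8660 sinα=0.5000 | (3,1) | tMaxX 0.2194 tMaxY 1.1200 | tΔX 1.1547 tΔY 2.0000
    t=0.2194 [x] (4,1)
    t=1.1200 [y] (4,2)
    t=1.3741 [x] (5,2)
    t=2.5288 [x] (6,2) — stop
  → r_2 = 2.5288
beam 3: φ=45°, α=75°
  cosα=0.2588 sinα=0.9659 | (3,1) | tMaxX 0.7341 tMaxY 0.5798 | tΔX 3.8637 tΔY 1.0353
    t=0.5798 [y] (3,2)
    t=0.7341 [x] (4,2)
    t=1.6150 [y] (4,3)
    t=2.6503 [y] (4,4)
    t=3.6856 [y] (4,5) — stop
  → r_3 = 3.6856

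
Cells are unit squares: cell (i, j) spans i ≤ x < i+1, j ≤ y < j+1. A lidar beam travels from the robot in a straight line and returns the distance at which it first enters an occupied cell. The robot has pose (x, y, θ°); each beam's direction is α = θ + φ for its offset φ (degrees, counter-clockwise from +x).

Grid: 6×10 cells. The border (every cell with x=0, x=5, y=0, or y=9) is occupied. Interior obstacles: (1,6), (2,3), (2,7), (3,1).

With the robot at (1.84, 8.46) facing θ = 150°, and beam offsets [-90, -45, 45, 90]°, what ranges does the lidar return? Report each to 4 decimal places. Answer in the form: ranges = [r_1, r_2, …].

beam 1: φ=-90°, α=60°
  cosα=0.5000 sinα=0.8660 | (1,8) | tMaxX 0.3200 tMaxY 0.6235 | tΔX 2.0000 tΔY 1.1547
    t=0.3200 [x] (2,8)
    t=0.6235 [y] (2,9) — stop
  → r_1 = 0.6235
beam 2: φ=-45°, α=105°
  cosα=-0.2588 sinα=0.9659 | (1,8) | tMaxX 3.2455 tMaxY 0.5590 | tΔX 3.8637 tΔY 1.0353
    t=0.5590 [y] (1,9) — stop
  → r_2 = 0.5590
beam 3: φ=45°, α=195°
  cosα=-0.9659 sinα=-0.2588 | (1,8) | tMaxX 0.8696 tMaxY 1.7773 | tΔX 1.0353 tΔY 3.8637
    t=0.8696 [x] (0,8) — stop
  → r_3 = 0.8696
beam 4: φ=90°, α=240°
  cosα=-0.5000 sinα=-0.8660 | (1,8) | tMaxX 1.6800 tMaxY 0.5312 | tΔX 2.0000 tΔY 1.1547
    t=0.5312 [y] (1,7)
    t=1.6800 [x] (0,7) — stop
  → r_4 = 1.6800

ranges = [0.6235, 0.5590, 0.8696, 1.6800]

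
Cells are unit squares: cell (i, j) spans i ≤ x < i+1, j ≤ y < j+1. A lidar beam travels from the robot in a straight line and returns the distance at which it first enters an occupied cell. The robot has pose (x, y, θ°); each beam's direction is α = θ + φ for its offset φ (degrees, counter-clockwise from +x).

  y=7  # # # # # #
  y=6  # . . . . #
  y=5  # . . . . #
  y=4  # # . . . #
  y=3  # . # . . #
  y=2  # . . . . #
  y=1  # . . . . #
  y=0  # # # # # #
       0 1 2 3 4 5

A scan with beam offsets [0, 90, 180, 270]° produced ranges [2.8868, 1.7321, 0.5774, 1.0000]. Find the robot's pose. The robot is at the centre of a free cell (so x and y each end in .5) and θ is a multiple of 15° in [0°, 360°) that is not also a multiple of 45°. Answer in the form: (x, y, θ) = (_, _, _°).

The pose lattice has 22·16 = 352 candidates. Test each by forward raycasting.
  (1.5, 6.5, 30°): beam 1 = 1.0000 ≠ 2.8868 ✗
  (4.5, 3.5, 300°): beam 1 = 1.0000 ≠ 2.8868 ✗
  (4.5, 1.5, 165°): beam 1 = 3.6235 ≠ 2.8868 ✗
  (1.5, 3.5, 165°): beam 1 = 0.5176 ≠ 2.8868 ✗
  …
  (3.5, 6.5, 240°): r_1=2.8868, r_2=1.7321, r_3=0.5774, r_4=1.0000 — all match ✓
Unique over the lattice → pose = (3.5, 6.5, 240°).

(x, y, θ) = (3.5, 6.5, 240°)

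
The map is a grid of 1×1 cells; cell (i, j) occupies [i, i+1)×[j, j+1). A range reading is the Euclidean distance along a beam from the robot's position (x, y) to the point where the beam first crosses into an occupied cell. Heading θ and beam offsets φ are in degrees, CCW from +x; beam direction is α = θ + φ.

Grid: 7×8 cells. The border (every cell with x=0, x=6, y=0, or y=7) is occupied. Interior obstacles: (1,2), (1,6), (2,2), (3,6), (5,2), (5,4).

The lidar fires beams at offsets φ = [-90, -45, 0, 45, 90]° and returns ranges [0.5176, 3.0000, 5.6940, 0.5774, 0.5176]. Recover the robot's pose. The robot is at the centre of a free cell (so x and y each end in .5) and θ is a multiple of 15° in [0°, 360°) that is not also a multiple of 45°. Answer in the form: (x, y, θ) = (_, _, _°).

Candidates: 24 free-cell centres × 16 headings = 384 poses. Raycast each; keep the one whose scan matches to 4 dp.
  (2.5, 3.5, 120°): beam 1 = 2.8868 ≠ 0.5176 ✗
  (5.5, 3.5, 15°): beam 2 = 0.5774 ≠ 3.0000 ✗
  (3.5, 2.5, 150°): beam 1 = 5.0000 ≠ 0.5176 ✗
  …
  (2.5, 6.5, 285°): r_1=0.5176, r_2=3.0000, r_3=5.6940, r_4=0.5774, r_5=0.5176 — all match ✓
No second candidate reproduces the full scan.

(x, y, θ) = (2.5, 6.5, 285°)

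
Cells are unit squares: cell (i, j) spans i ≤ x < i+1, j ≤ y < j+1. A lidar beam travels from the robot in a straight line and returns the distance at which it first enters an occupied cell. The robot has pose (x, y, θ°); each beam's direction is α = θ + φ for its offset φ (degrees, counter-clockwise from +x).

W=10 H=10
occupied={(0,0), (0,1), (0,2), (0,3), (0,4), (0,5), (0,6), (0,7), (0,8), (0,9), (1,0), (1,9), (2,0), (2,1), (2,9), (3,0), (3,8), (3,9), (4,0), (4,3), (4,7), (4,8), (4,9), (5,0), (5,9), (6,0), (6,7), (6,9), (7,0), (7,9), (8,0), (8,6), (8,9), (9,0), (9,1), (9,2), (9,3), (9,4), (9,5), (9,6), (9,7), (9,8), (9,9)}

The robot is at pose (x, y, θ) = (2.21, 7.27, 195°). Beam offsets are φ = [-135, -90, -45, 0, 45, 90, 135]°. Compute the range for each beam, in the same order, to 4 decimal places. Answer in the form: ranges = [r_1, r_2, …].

ranges = [1.5800, 1.7910, 1.3972, 1.2527, 2.4200, 6.4912, 7.8404]

beam 1: φ=-135°, α=60°
  dir = (cos 60°, sin 60°) = (0.5000, 0.8660); from cell (2,7)
  next x-line at t=1.5800, next y-line at t=0.8429; Δt_x=2.0000, Δt_y=1.1547
    y: enter (2,8) at t=0.8429
    x: enter (3,8) at t=1.5800 ← occupied
  → r_1 = 1.5800
beam 2: φ=-90°, α=105°
  dir = (cos 105°, sin 105°) = (-0.2588, 0.9659); from cell (2,7)
  next x-line at t=0.8114, next y-line at t=0.7558; Δt_x=3.8637, Δt_y=1.0353
    y: enter (2,8) at t=0.7558
    x: enter (1,8) at t=0.8114
    y: enter (1,9) at t=1.7910 ← occupied
  → r_2 = 1.7910
beam 3: φ=-45°, α=150°
  dir = (cos 150°, sin 150°) = (-0.8660, 0.5000); from cell (2,7)
  next x-line at t=0.2425, next y-line at t=1.4600; Δt_x=1.1547, Δt_y=2.0000
    x: enter (1,7) at t=0.2425
    x: enter (0,7) at t=1.3972 ← occupied
  → r_3 = 1.3972
beam 4: φ=0°, α=195°
  dir = (cos 195°, sin 195°) = (-0.9659, -0.2588); from cell (2,7)
  next x-line at t=0.2174, next y-line at t=1.0432; Δt_x=1.0353, Δt_y=3.8637
    x: enter (1,7) at t=0.2174
    y: enter (1,6) at t=1.0432
    x: enter (0,6) at t=1.2527 ← occupied
  → r_4 = 1.2527
beam 5: φ=45°, α=240°
  dir = (cos 240°, sin 240°) = (-0.5000, -0.8660); from cell (2,7)
  next x-line at t=0.4200, next y-line at t=0.3118; Δt_x=2.0000, Δt_y=1.1547
    y: enter (2,6) at t=0.3118
    x: enter (1,6) at t=0.4200
    y: enter (1,5) at t=1.4665
    x: enter (0,5) at t=2.4200 ← occupied
  → r_5 = 2.4200
beam 6: φ=90°, α=285°
  dir = (cos 285°, sin 285°) = (0.2588, -0.9659); from cell (2,7)
  next x-line at t=3.0523, next y-line at t=0.2795; Δt_x=3.8637, Δt_y=1.0353
    y: enter (2,6) at t=0.2795
    y: enter (2,5) at t=1.3148
    y: enter (2,4) at t=2.3501
    x: enter (3,4) at t=3.0523
    y: enter (3,3) at t=3.3854
    y: enter (3,2) at t=4.4206
    y: enter (3,1) at t=5.4559
    y: enter (3,0) at t=6.4912 ← occupied
  → r_6 = 6.4912
beam 7: φ=135°, α=330°
  dir = (cos 330°, sin 330°) = (0.8660, -0.5000); from cell (2,7)
  next x-line at t=0.9122, next y-line at t=0.5400; Δt_x=1.1547, Δt_y=2.0000
    y: enter (2,6) at t=0.5400
    x: enter (3,6) at t=0.9122
    x: enter (4,6) at t=2.0669
    y: enter (4,5) at t=2.5400
    x: enter (5,5) at t=3.2216
    x: enter (6,5) at t=4.3763
    y: enter (6,4) at t=4.5400
    x: enter (7,4) at t=5.5310
    y: enter (7,3) at t=6.5400
    x: enter (8,3) at t=6.6857
    x: enter (9,3) at t=7.8404 ← occupied
  → r_7 = 7.8404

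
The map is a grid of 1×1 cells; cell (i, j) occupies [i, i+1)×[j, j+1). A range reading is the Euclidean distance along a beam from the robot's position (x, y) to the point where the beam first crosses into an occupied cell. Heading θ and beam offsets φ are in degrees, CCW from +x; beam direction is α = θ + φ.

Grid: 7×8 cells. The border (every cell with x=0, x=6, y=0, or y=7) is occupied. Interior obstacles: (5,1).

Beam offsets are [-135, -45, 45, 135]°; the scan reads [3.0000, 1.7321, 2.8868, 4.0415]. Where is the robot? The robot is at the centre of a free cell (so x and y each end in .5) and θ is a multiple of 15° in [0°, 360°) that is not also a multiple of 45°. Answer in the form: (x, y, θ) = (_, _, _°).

(x, y, θ) = (2.5, 3.5, 255°)

Enumerate (i+0.5, j+0.5, θ) over the 29 free cells and 16 admissible headings. For each, cast all 4 beams and compare to the given ranges.
  (1.5, 3.5, 150°): beam 1 = 4.6587 ≠ 3.0000 ✗
  (2.5, 4.5, 105°): beam 1 = 4.0415 ≠ 3.0000 ✗
  (2.5, 3.5, 30°): beam 1 = 2.5882 ≠ 3.0000 ✗
  (4.5, 5.5, 240°): beam 1 = 1.5529 ≠ 3.0000 ✗
  …
  (2.5, 3.5, 255°): r_1=3.0000, r_2=1.7321, r_3=2.8868, r_4=4.0415 — all match ✓
Unique over the lattice → pose = (2.5, 3.5, 255°).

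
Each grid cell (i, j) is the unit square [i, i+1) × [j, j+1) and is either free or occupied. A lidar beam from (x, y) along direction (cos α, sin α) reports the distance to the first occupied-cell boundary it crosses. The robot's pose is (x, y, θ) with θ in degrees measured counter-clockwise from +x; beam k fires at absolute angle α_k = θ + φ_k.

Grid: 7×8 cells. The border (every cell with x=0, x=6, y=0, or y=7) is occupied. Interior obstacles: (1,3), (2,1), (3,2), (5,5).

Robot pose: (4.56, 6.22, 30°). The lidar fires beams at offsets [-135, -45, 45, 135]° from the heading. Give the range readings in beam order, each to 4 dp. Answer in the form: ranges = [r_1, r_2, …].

ranges = [3.3336, 0.8500, 0.8075, 3.0137]

beam 1: φ=-135°, α=255°
  dir = (cos 255°, sin 255°) = (-0.2588, -0.9659); from cell (4,6)
  next x-line at t=2.1637, next y-line at t=0.2278; Δt_x=3.8637, Δt_y=1.0353
    y: enter (4,5) at t=0.2278
    y: enter (4,4) at t=1.2630
    x: enter (3,4) at t=2.1637
    y: enter (3,3) at t=2.2983
    y: enter (3,2) at t=3.3336 ← occupied
  → r_1 = 3.3336
beam 2: φ=-45°, α=345°
  dir = (cos 345°, sin 345°) = (0.9659, -0.2588); from cell (4,6)
  next x-line at t=0.4555, next y-line at t=0.8500; Δt_x=1.0353, Δt_y=3.8637
    x: enter (5,6) at t=0.4555
    y: enter (5,5) at t=0.8500 ← occupied
  → r_2 = 0.8500
beam 3: φ=45°, α=75°
  dir = (cos 75°, sin 75°) = (0.2588, 0.9659); from cell (4,6)
  next x-line at t=1.7000, next y-line at t=0.8075; Δt_x=3.8637, Δt_y=1.0353
    y: enter (4,7) at t=0.8075 ← occupied
  → r_3 = 0.8075
beam 4: φ=135°, α=165°
  dir = (cos 165°, sin 165°) = (-0.9659, 0.2588); from cell (4,6)
  next x-line at t=0.5798, next y-line at t=3.0137; Δt_x=1.0353, Δt_y=3.8637
    x: enter (3,6) at t=0.5798
    x: enter (2,6) at t=1.6150
    x: enter (1,6) at t=2.6503
    y: enter (1,7) at t=3.0137 ← occupied
  → r_4 = 3.0137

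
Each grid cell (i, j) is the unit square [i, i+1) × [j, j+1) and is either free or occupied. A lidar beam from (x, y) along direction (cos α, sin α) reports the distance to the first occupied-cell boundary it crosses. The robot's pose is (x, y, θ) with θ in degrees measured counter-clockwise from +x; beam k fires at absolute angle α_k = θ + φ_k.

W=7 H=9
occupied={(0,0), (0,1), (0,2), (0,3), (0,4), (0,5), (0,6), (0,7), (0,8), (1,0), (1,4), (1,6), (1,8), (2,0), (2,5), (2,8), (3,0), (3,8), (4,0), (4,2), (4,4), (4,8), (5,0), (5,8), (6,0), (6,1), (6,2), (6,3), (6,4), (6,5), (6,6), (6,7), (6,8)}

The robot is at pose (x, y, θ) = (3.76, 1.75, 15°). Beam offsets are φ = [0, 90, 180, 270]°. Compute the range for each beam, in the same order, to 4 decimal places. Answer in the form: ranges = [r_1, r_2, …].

ranges = [0.9659, 3.3646, 2.8574, 0.7765]

beam 1: φ=0°, α=15°
  d=(0.9659,0.2588)  start (3,1)  tX=0.2485 tY=0.9659  stride 1/|dx|=1.0353 1/|dy|=3.8637
    cross x-line → (4,1), t=0.2485
    cross y-line → (4,2), t=0.9659 (wall)
  → r_1 = 0.9659
beam 2: φ=90°, α=105°
  d=(-0.2588,0.9659)  start (3,1)  tX=2.9364 tY=0.2588  stride 1/|dx|=3.8637 1/|dy|=1.0353
    cross y-line → (3,2), t=0.2588
    cross y-line → (3,3), t=1.2941
    cross y-line → (3,4), t=2.3294
    cross x-line → (2,4), t=2.9364
    cross y-line → (2,5), t=3.3646 (wall)
  → r_2 = 3.3646
beam 3: φ=180°, α=195°
  d=(-0.9659,-0.2588)  start (3,1)  tX=0.7868 tY=2.8978  stride 1/|dx|=1.0353 1/|dy|=3.8637
    cross x-line → (2,1), t=0.7868
    cross x-line → (1,1), t=1.8221
    cross x-line → (0,1), t=2.8574 (wall)
  → r_3 = 2.8574
beam 4: φ=270°, α=285°
  d=(0.2588,-0.9659)  start (3,1)  tX=0.9273 tY=0.7765  stride 1/|dx|=3.8637 1/|dy|=1.0353
    cross y-line → (3,0), t=0.7765 (wall)
  → r_4 = 0.7765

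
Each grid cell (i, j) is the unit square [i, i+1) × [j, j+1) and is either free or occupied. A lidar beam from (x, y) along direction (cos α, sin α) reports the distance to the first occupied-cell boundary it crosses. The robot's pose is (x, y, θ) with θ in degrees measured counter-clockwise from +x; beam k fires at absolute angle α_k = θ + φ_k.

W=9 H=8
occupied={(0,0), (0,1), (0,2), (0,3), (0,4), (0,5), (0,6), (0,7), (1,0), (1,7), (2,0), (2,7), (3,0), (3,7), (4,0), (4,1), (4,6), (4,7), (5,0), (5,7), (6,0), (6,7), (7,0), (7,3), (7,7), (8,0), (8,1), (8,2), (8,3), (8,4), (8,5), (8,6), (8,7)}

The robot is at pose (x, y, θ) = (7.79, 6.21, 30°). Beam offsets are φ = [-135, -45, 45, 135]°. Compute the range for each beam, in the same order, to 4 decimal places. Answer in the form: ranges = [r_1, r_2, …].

ranges = [2.2880, 0.2174, 0.8114, 2.8884]

beam 1: φ=-135°, α=255°
  dir = (cos 255°, sin 255°) = (-0.2588, -0.9659); from cell (7,6)
  next x-line at t=3.0523, next y-line at t=0.2174; Δt_x=3.8637, Δt_y=1.0353
    y: enter (7,5) at t=0.2174
    y: enter (7,4) at t=1.2527
    y: enter (7,3) at t=2.2880 ← occupied
  → r_1 = 2.2880
beam 2: φ=-45°, α=345°
  dir = (cos 345°, sin 345°) = (0.9659, -0.2588); from cell (7,6)
  next x-line at t=0.2174, next y-line at t=0.8114; Δt_x=1.0353, Δt_y=3.8637
    x: enter (8,6) at t=0.2174 ← occupied
  → r_2 = 0.2174
beam 3: φ=45°, α=75°
  dir = (cos 75°, sin 75°) = (0.2588, 0.9659); from cell (7,6)
  next x-line at t=0.8114, next y-line at t=0.8179; Δt_x=3.8637, Δt_y=1.0353
    x: enter (8,6) at t=0.8114 ← occupied
  → r_3 = 0.8114
beam 4: φ=135°, α=165°
  dir = (cos 165°, sin 165°) = (-0.9659, 0.2588); from cell (7,6)
  next x-line at t=0.8179, next y-line at t=3.0523; Δt_x=1.0353, Δt_y=3.8637
    x: enter (6,6) at t=0.8179
    x: enter (5,6) at t=1.8531
    x: enter (4,6) at t=2.8884 ← occupied
  → r_4 = 2.8884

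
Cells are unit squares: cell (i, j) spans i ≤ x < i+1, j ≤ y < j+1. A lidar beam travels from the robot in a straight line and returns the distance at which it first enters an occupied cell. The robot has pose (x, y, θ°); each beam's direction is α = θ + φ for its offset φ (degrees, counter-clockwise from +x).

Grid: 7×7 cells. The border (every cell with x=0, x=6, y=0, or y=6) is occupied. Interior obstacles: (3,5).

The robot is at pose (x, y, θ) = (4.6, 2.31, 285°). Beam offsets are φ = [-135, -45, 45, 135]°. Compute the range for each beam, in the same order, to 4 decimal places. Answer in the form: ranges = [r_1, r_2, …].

beam 1: φ=-135°, α=150°
  direction (-0.8660, 0.5000); cell (4,2); t to first gridline: x 0.6928, y 1.3800 (then +1.1547 / +2.0000)
    (3,2) via x @ 0.6928
    (3,3) via y @ 1.3800
    (2,3) via x @ 1.8475
    (1,3) via x @ 3.0022
    (1,4) via y @ 3.3800
    (0,4) via x @ 4.1569  # hit
  → r_1 = 4.1569
beam 2: φ=-45°, α=240°
  direction (-0.5000, -0.8660); cell (4,2); t to first gridline: x 1.2000, y 0.3580 (then +2.0000 / +1.1547)
    (4,1) via y @ 0.3580
    (3,1) via x @ 1.2000
    (3,0) via y @ 1.5127  # hit
  → r_2 = 1.5127
beam 3: φ=45°, α=330°
  direction (0.8660, -0.5000); cell (4,2); t to first gridline: x 0.4619, y 0.6200 (then +1.1547 / +2.0000)
    (5,2) via x @ 0.4619
    (5,1) via y @ 0.6200
    (6,1) via x @ 1.6166  # hit
  → r_3 = 1.6166
beam 4: φ=135°, α=60°
  direction (0.5000, 0.8660); cell (4,2); t to first gridline: x 0.8000, y 0.7967 (then +2.0000 / +1.1547)
    (4,3) via y @ 0.7967
    (5,3) via x @ 0.8000
    (5,4) via y @ 1.9514
    (6,4) via x @ 2.8000  # hit
  → r_4 = 2.8000

ranges = [4.1569, 1.5127, 1.6166, 2.8000]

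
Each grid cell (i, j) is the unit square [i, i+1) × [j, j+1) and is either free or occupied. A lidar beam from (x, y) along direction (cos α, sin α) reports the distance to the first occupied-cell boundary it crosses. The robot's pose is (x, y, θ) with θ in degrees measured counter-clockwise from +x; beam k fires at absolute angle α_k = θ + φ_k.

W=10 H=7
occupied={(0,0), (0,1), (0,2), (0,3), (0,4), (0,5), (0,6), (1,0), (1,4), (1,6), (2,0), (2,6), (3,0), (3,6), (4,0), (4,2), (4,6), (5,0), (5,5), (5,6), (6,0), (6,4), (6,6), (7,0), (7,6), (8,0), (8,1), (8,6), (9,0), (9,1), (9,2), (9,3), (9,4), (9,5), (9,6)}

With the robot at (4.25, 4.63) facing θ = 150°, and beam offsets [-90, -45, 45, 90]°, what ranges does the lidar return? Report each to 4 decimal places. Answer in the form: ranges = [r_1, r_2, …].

beam 1: φ=-90°, α=60°
  direction (0.5000, 0.8660); cell (4,4); t to first gridline: x 1.5000, y 0.4272 (then +2.0000 / +1.1547)
    (4,5) via y @ 0.4272
    (5,5) via x @ 1.5000  # hit
  → r_1 = 1.5000
beam 2: φ=-45°, α=105°
  direction (-0.2588, 0.9659); cell (4,4); t to first gridline: x 0.9659, y 0.3831 (then +3.8637 / +1.0353)
    (4,5) via y @ 0.3831
    (3,5) via x @ 0.9659
    (3,6) via y @ 1.4183  # hit
  → r_2 = 1.4183
beam 3: φ=45°, α=195°
  direction (-0.9659, -0.2588); cell (4,4); t to first gridline: x 0.2588, y 2.4341 (then +1.0353 / +3.8637)
    (3,4) via x @ 0.2588
    (2,4) via x @ 1.2941
    (1,4) via x @ 2.3294  # hit
  → r_3 = 2.3294
beam 4: φ=90°, α=240°
  direction (-0.5000, -0.8660); cell (4,4); t to first gridline: x 0.5000, y 0.7275 (then +2.0000 / +1.1547)
    (3,4) via x @ 0.5000
    (3,3) via y @ 0.7275
    (3,2) via y @ 1.8822
    (2,2) via x @ 2.5000
    (2,1) via y @ 3.0369
    (2,0) via y @ 4.1916  # hit
  → r_4 = 4.1916

ranges = [1.5000, 1.4183, 2.3294, 4.1916]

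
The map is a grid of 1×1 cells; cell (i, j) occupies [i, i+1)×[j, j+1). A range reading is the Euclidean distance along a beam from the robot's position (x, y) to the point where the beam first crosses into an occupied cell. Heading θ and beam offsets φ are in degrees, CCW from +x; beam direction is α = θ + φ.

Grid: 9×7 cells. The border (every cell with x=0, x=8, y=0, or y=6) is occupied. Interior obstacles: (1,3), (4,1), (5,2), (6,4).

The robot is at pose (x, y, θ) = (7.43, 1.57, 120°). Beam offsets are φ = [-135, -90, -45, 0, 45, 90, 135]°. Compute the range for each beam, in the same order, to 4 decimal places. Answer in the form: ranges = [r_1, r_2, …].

beam 1: φ=-135°, α=345°
  d=(0.9659,-0.2588)  start (7,1)  tX=0.5901 tY=2.2023  stride 1/|dx|=1.0353 1/|dy|=3.8637
    cross x-line → (8,1), t=0.5901 (wall)
  → r_1 = 0.5901
beam 2: φ=-90°, α=30°
  d=(0.8660,0.5000)  start (7,1)  tX=0.6582 tY=0.8600  stride 1/|dx|=1.1547 1/|dy|=2.0000
    cross x-line → (8,1), t=0.6582 (wall)
  → r_2 = 0.6582
beam 3: φ=-45°, α=75°
  d=(0.2588,0.9659)  start (7,1)  tX=2.2023 tY=0.4452  stride 1/|dx|=3.8637 1/|dy|=1.0353
    cross y-line → (7,2), t=0.4452
    cross y-line → (7,3), t=1.4804
    cross x-line → (8,3), t=2.2023 (wall)
  → r_3 = 2.2023
beam 4: φ=0°, α=120°
  d=(-0.5000,0.8660)  start (7,1)  tX=0.8600 tY=0.4965  stride 1/|dx|=2.0000 1/|dy|=1.1547
    cross y-line → (7,2), t=0.4965
    cross x-line → (6,2), t=0.8600
    cross y-line → (6,3), t=1.6512
    cross y-line → (6,4), t=2.8059 (wall)
  → r_4 = 2.8059
beam 5: φ=45°, α=165°
  d=(-0.9659,0.2588)  start (7,1)  tX=0.4452 tY=1.6614  stride 1/|dx|=1.0353 1/|dy|=3.8637
    cross x-line → (6,1), t=0.4452
    cross x-line → (5,1), t=1.4804
    cross y-line → (5,2), t=1.6614 (wall)
  → r_5 = 1.6614
beam 6: φ=90°, α=210°
  d=(-0.8660,-0.5000)  start (7,1)  tX=0.4965 tY=1.1400  stride 1/|dx|=1.1547 1/|dy|=2.0000
    cross x-line → (6,1), t=0.4965
    cross y-line → (6,0), t=1.1400 (wall)
  → r_6 = 1.1400
beam 7: φ=135°, α=255°
  d=(-0.2588,-0.9659)  start (7,1)  tX=1.6614 tY=0.5901  stride 1/|dx|=3.8637 1/|dy|=1.0353
    cross y-line → (7,0), t=0.5901 (wall)
  → r_7 = 0.5901

ranges = [0.5901, 0.6582, 2.2023, 2.8059, 1.6614, 1.1400, 0.5901]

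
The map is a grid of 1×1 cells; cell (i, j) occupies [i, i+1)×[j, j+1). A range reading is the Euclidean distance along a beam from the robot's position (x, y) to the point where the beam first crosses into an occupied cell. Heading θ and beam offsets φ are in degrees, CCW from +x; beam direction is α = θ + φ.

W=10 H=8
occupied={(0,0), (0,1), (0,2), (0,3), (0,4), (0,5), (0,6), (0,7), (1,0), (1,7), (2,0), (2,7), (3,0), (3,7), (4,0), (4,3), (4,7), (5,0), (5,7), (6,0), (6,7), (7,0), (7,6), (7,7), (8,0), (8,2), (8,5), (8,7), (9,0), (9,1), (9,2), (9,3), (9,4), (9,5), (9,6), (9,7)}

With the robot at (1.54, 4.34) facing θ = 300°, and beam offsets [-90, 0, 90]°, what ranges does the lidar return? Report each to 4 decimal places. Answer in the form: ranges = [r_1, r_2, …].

beam 1: φ=-90°, α=210°
  d=(-0.8660,-0.5000)  start (1,4)  tX=0.6235 tY=0.6800  stride 1/|dx|=1.1547 1/|dy|=2.0000
    cross x-line → (0,4), t=0.6235 (wall)
  → r_1 = 0.6235
beam 2: φ=0°, α=300°
  d=(0.5000,-0.8660)  start (1,4)  tX=0.9200 tY=0.3926  stride 1/|dx|=2.0000 1/|dy|=1.1547
    cross y-line → (1,3), t=0.3926
    cross x-line → (2,3), t=0.9200
    cross y-line → (2,2), t=1.5473
    cross y-line → (2,1), t=2.7020
    cross x-line → (3,1), t=2.9200
    cross y-line → (3,0), t=3.8567 (wall)
  → r_2 = 3.8567
beam 3: φ=90°, α=30°
  d=(0.8660,0.5000)  start (1,4)  tX=0.5312 tY=1.3200  stride 1/|dx|=1.1547 1/|dy|=2.0000
    cross x-line → (2,4), t=0.5312
    cross y-line → (2,5), t=1.3200
    cross x-line → (3,5), t=1.6859
    cross x-line → (4,5), t=2.8406
    cross y-line → (4,6), t=3.3200
    cross x-line → (5,6), t=3.9953
    cross x-line → (6,6), t=5.1500
    cross y-line → (6,7), t=5.3200 (wall)
  → r_3 = 5.3200

ranges = [0.6235, 3.8567, 5.3200]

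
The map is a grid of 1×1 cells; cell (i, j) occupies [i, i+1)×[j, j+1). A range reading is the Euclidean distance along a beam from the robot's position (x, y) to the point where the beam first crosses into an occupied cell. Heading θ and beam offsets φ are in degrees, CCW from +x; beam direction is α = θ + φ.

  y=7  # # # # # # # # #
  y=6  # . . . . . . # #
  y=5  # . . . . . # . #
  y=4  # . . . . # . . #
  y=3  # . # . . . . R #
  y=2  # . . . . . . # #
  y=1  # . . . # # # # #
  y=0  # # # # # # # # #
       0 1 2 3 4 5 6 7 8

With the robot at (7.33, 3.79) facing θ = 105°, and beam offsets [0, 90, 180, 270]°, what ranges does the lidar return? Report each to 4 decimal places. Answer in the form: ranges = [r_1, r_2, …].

ranges = [1.2750, 6.5533, 0.8179, 0.6936]

beam 1: φ=0°, α=105°
  direction (-0.2588, 0.9659); cell (7,3); t to first gridline: x 1.2750, y 0.2174 (then +3.8637 / +1.0353)
    (7,4) via y @ 0.2174
    (7,5) via y @ 1.2527
    (6,5) via x @ 1.2750  # hit
  → r_1 = 1.2750
beam 2: φ=90°, α=195°
  direction (-0.9659, -0.2588); cell (7,3); t to first gridline: x 0.3416, y 3.0523 (then +1.0353 / +3.8637)
    (6,3) via x @ 0.3416
    (5,3) via x @ 1.3769
    (4,3) via x @ 2.4122
    (4,2) via y @ 3.0523
    (3,2) via x @ 3.4475
    (2,2) via x @ 4.4827
    (1,2) via x @ 5.5180
    (0,2) via x @ 6.5533  # hit
  → r_2 = 6.5533
beam 3: φ=180°, α=285°
  direction (0.2588, -0.9659); cell (7,3); t to first gridline: x 2.5887, y 0.8179 (then +3.8637 / +1.0353)
    (7,2) via y @ 0.8179  # hit
  → r_3 = 0.8179
beam 4: φ=270°, α=15°
  direction (0.9659, 0.2588); cell (7,3); t to first gridline: x 0.6936, y 0.8114 (then +1.0353 / +3.8637)
    (8,3) via x @ 0.6936  # hit
  → r_4 = 0.6936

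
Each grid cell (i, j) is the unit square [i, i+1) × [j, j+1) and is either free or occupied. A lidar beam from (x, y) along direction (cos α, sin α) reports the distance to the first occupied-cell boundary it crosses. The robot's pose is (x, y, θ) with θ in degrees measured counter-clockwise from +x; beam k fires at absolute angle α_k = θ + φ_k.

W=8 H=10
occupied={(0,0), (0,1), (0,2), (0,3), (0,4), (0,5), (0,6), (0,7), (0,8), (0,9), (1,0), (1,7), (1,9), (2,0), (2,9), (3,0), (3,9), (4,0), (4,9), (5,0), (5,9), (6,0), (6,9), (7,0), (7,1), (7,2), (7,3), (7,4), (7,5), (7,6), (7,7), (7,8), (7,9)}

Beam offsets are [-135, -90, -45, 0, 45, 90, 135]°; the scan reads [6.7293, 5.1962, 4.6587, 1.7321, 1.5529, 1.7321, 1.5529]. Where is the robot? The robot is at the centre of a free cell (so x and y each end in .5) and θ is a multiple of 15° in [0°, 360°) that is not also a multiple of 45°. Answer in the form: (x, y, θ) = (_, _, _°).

The pose lattice has 47·16 = 752 candidates. Test each by forward raycasting.
  (2.5, 8.5, 300°): beam 1 = 1.5529 ≠ 6.7293 ✗
  (3.5, 6.5, 105°): beam 1 = 4.0415 ≠ 6.7293 ✗
  (5.5, 4.5, 150°): beam 1 = 1.5529 ≠ 6.7293 ✗
  …
  (5.5, 2.5, 240°): r_1=6.7293, r_2=5.1962, r_3=4.6587, r_4=1.7321, r_5=1.5529, r_6=1.7321, r_7=1.5529 — all match ✓
Unique over the lattice → pose = (5.5, 2.5, 240°).

(x, y, θ) = (5.5, 2.5, 240°)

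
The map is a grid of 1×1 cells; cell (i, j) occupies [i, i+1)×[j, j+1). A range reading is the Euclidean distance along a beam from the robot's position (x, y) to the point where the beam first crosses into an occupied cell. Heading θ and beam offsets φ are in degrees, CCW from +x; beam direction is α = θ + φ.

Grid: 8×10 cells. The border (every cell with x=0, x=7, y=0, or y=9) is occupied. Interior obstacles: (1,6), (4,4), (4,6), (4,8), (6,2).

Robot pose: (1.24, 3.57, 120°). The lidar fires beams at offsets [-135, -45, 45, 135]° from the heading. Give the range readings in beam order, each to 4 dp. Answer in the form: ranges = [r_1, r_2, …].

beam 1: φ=-135°, α=345°
  direction (0.9659, -0.2588); cell (1,3); t to first gridline: x 0.7868, y 2.2023 (then +1.0353 / +3.8637)
    (2,3) via x @ 0.7868
    (3,3) via x @ 1.8221
    (3,2) via y @ 2.2023
    (4,2) via x @ 2.8574
    (5,2) via x @ 3.8926
    (6,2) via x @ 4.9279  # hit
  → r_1 = 4.9279
beam 2: φ=-45°, α=75°
  direction (0.2588, 0.9659); cell (1,3); t to first gridline: x 2.9364, y 0.4452 (then +3.8637 / +1.0353)
    (1,4) via y @ 0.4452
    (1,5) via y @ 1.4804
    (1,6) via y @ 2.5157  # hit
  → r_2 = 2.5157
beam 3: φ=45°, α=165°
  direction (-0.9659, 0.2588); cell (1,3); t to first gridline: x 0.2485, y 1.6614 (then +1.0353 / +3.8637)
    (0,3) via x @ 0.2485  # hit
  → r_3 = 0.2485
beam 4: φ=135°, α=255°
  direction (-0.2588, -0.9659); cell (1,3); t to first gridline: x 0.9273, y 0.5901 (then +3.8637 / +1.0353)
    (1,2) via y @ 0.5901
    (0,2) via x @ 0.9273  # hit
  → r_4 = 0.9273

ranges = [4.9279, 2.5157, 0.2485, 0.9273]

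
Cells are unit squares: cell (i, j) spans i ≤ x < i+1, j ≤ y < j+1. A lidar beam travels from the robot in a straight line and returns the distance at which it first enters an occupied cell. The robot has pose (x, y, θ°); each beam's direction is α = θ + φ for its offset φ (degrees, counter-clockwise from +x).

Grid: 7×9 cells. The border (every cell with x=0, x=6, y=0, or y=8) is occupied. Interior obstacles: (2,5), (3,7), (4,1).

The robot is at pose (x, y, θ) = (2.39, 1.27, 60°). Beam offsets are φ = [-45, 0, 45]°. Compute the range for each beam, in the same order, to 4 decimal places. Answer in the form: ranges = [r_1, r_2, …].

beam 1: φ=-45°, α=15°
  dir = (cos 15°, sin 15°) = (0.9659, 0.2588); from cell (2,1)
  next x-line at t=0.6315, next y-line at t=2.8205; Δt_x=1.0353, Δt_y=3.8637
    x: enter (3,1) at t=0.6315
    x: enter (4,1) at t=1.6668 ← occupied
  → r_1 = 1.6668
beam 2: φ=0°, α=60°
  dir = (cos 60°, sin 60°) = (0.5000, 0.8660); from cell (2,1)
  next x-line at t=1.2200, next y-line at t=0.8429; Δt_x=2.0000, Δt_y=1.1547
    y: enter (2,2) at t=0.8429
    x: enter (3,2) at t=1.2200
    y: enter (3,3) at t=1.9976
    y: enter (3,4) at t=3.1523
    x: enter (4,4) at t=3.2200
    y: enter (4,5) at t=4.3070
    x: enter (5,5) at t=5.2200
    y: enter (5,6) at t=5.4617
    y: enter (5,7) at t=6.6164
    x: enter (6,7) at t=7.2200 ← occupied
  → r_2 = 7.2200
beam 3: φ=45°, α=105°
  dir = (cos 105°, sin 105°) = (-0.2588, 0.9659); from cell (2,1)
  next x-line at t=1.5068, next y-line at t=0.7558; Δt_x=3.8637, Δt_y=1.0353
    y: enter (2,2) at t=0.7558
    x: enter (1,2) at t=1.5068
    y: enter (1,3) at t=1.7910
    y: enter (1,4) at t=2.8263
    y: enter (1,5) at t=3.8616
    y: enter (1,6) at t=4.8969
    x: enter (0,6) at t=5.3705 ← occupied
  → r_3 = 5.3705

ranges = [1.6668, 7.2200, 5.3705]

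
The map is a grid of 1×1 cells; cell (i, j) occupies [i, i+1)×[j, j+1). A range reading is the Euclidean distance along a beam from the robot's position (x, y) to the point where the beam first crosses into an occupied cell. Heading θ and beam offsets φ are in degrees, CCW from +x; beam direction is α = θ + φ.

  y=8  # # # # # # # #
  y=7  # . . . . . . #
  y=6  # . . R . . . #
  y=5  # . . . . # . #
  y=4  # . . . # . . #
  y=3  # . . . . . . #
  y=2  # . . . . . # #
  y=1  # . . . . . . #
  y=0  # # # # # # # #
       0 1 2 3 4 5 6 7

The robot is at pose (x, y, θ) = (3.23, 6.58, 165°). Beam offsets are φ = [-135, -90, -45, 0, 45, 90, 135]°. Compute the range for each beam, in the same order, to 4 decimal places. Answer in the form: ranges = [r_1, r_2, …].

beam 1: φ=-135°, α=30°
  direction (0.8660, 0.5000); cell (3,6); t to first gridline: x 0.8891, y 0.8400 (then +1.1547 / +2.0000)
    (3,7) via y @ 0.8400
    (4,7) via x @ 0.8891
    (5,7) via x @ 2.0438
    (5,8) via y @ 2.8400  # hit
  → r_1 = 2.8400
beam 2: φ=-90°, α=75°
  direction (0.2588, 0.9659); cell (3,6); t to first gridline: x 2.9751, y 0.4348 (then +3.8637 / +1.0353)
    (3,7) via y @ 0.4348
    (3,8) via y @ 1.4701  # hit
  → r_2 = 1.4701
beam 3: φ=-45°, α=120°
  direction (-0.5000, 0.8660); cell (3,6); t to first gridline: x 0.4600, y 0.4850 (then +2.0000 / +1.1547)
    (2,6) via x @ 0.4600
    (2,7) via y @ 0.4850
    (2,8) via y @ 1.6397  # hit
  → r_3 = 1.6397
beam 4: φ=0°, α=165°
  direction (-0.9659, 0.2588); cell (3,6); t to first gridline: x 0.2381, y 1.6228 (then +1.0353 / +3.8637)
    (2,6) via x @ 0.2381
    (1,6) via x @ 1.2734
    (1,7) via y @ 1.6228
    (0,7) via x @ 2.3087  # hit
  → r_4 = 2.3087
beam 5: φ=45°, α=210°
  direction (-0.8660, -0.5000); cell (3,6); t to first gridline: x 0.2656, y 1.1600 (then +1.1547 / +2.0000)
    (2,6) via x @ 0.2656
    (2,5) via y @ 1.1600
    (1,5) via x @ 1.4203
    (0,5) via x @ 2.5750  # hit
  → r_5 = 2.5750
beam 6: φ=90°, α=255°
  direction (-0.2588, -0.9659); cell (3,6); t to first gridline: x 0.8887, y 0.6005 (then +3.8637 / +1.0353)
    (3,5) via y @ 0.6005
    (2,5) via x @ 0.8887
    (2,4) via y @ 1.6357
    (2,3) via y @ 2.6710
    (2,2) via y @ 3.7063
    (2,1) via y @ 4.7416
    (1,1) via x @ 4.7524
    (1,0) via y @ 5.7768  # hit
  → r_6 = 5.7768
beam 7: φ=135°, α=300°
  direction (0.5000, -0.8660); cell (3,6); t to first gridline: x 1.5400, y 0.6697 (then +2.0000 / +1.1547)
    (3,5) via y @ 0.6697
    (4,5) via x @ 1.5400
    (4,4) via y @ 1.8244  # hit
  → r_7 = 1.8244

ranges = [2.8400, 1.4701, 1.6397, 2.3087, 2.5750, 5.7768, 1.8244]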